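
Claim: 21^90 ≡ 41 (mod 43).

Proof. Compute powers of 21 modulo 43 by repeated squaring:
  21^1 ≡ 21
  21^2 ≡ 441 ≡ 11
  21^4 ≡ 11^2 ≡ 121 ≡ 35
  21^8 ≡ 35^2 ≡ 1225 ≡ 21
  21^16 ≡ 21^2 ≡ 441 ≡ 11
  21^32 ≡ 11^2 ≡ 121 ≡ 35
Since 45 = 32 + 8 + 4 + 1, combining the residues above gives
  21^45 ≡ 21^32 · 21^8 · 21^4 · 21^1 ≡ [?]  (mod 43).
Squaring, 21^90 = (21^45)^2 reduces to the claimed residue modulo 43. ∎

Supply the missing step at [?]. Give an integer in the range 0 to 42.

21^32 · 21^8 · 21^4 · 21^1 ≡ 35 · 21 · 35 · 21 = 540225.
540225 mod 43 = 16, so 21^45 ≡ 16 (mod 43).

16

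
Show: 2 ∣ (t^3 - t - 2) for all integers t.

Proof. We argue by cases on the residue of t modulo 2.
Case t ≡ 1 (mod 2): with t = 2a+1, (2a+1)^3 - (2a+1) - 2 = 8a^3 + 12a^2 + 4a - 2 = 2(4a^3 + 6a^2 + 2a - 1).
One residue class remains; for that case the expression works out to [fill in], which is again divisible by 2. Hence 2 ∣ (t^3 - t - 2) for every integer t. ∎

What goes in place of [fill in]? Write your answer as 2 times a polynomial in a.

2(4a^3 - a - 1)

Only t ≡ 0 (mod 2) is unaccounted for. Put t = 2a:
(2a)^3 - (2a) - 2 expands to 8a^3 - 2a - 2,
and factoring out 2 leaves 2(4a^3 - a - 1).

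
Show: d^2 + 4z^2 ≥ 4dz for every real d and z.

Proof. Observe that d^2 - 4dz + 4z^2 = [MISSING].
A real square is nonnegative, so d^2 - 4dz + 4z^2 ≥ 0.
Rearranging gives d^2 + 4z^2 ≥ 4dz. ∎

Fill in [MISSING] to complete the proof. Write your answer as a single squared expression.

d^2 - 4dz + 4z^2 is a perfect-square trinomial: the outer terms are (d)^2 and (2z)^2, and the cross term is -2·d·2z.
So d^2 - 4dz + 4z^2 = (d - 2z)^2 ≥ 0.

(d - 2z)^2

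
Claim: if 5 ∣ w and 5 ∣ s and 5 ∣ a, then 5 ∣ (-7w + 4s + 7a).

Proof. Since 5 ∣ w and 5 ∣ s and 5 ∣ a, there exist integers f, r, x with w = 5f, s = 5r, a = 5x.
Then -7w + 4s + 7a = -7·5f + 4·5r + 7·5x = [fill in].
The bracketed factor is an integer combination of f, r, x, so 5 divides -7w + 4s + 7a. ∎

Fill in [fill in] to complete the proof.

Pull the common 5 out of every term: -7·5f + 4·5r + 7·5x = 5(-7f + 4r + 7x).
-7f + 4r + 7x is an integer, which exhibits the divisibility.

5(-7f + 4r + 7x)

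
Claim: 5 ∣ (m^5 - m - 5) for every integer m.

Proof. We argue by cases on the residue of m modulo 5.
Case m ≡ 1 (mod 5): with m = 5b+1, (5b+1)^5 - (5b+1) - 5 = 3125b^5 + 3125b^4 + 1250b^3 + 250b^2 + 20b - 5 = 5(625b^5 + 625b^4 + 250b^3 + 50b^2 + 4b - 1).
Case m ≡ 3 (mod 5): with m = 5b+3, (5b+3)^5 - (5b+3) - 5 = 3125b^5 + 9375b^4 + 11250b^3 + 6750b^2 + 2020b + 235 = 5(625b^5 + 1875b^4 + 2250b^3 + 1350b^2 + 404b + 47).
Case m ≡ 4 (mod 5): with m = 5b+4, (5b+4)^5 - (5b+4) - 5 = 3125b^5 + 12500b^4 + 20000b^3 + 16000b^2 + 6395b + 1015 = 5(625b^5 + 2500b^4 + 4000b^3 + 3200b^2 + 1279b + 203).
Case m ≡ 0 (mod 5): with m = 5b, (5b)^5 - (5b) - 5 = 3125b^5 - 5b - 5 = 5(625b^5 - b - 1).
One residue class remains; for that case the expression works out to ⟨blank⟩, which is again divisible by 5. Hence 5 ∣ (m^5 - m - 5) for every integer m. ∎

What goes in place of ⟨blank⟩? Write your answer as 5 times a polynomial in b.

5(625b^5 + 1250b^4 + 1000b^3 + 400b^2 + 79b + 5)

The residues treated are {1, 3, 4, 0}, so the missing case is m ≡ 2 (mod 5); write m = 5b+2.
Then (5b+2)^5 - (5b+2) - 5 = 3125b^5 + 6250b^4 + 5000b^3 + 2000b^2 + 395b + 25 = 5(625b^5 + 1250b^4 + 1000b^3 + 400b^2 + 79b + 5).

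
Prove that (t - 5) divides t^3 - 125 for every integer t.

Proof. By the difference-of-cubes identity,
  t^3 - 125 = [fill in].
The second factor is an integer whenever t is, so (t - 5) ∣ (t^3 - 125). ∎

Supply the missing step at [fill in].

a^3 - b^3 = (a - b)(a^2 + ab + b^2). With a = t, b = 5:
t^3 - 125 = (t - 5)(t^2 + 5t + 25).

(t - 5)(t^2 + 5t + 25)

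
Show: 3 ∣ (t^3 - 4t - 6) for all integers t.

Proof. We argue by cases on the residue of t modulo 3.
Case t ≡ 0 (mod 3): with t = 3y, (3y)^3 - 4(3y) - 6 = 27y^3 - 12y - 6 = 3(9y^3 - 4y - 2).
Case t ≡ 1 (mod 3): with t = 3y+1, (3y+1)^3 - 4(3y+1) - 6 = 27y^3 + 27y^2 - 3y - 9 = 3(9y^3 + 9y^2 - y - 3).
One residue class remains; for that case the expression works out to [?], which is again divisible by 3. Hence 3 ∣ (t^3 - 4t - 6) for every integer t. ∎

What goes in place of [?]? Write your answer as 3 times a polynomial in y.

3(9y^3 + 18y^2 + 8y - 2)

The residues treated are {0, 1}, so the missing case is t ≡ 2 (mod 3); write t = 3y+2.
Then (3y+2)^3 - 4(3y+2) - 6 = 27y^3 + 54y^2 + 24y - 6 = 3(9y^3 + 18y^2 + 8y - 2).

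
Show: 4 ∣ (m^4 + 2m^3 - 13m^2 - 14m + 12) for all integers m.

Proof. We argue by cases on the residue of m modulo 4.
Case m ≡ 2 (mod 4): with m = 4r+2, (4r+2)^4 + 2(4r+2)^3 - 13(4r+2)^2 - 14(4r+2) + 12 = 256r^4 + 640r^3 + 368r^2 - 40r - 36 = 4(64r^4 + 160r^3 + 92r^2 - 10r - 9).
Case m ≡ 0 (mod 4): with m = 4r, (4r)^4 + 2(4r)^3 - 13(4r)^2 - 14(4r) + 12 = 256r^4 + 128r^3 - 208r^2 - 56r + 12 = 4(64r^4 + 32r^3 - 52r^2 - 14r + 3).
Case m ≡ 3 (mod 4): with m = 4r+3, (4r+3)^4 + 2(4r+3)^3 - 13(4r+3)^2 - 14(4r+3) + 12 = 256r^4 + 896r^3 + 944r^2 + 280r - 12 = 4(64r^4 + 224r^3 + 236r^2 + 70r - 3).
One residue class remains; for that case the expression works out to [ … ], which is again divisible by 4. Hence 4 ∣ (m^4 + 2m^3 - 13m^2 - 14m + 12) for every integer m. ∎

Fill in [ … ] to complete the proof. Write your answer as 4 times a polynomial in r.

Only m ≡ 1 (mod 4) is unaccounted for. Put m = 4r+1:
(4r+1)^4 + 2(4r+1)^3 - 13(4r+1)^2 - 14(4r+1) + 12 expands to 256r^4 + 384r^3 - 16r^2 - 120r - 12,
and factoring out 4 leaves 4(64r^4 + 96r^3 - 4r^2 - 30r - 3).

4(64r^4 + 96r^3 - 4r^2 - 30r - 3)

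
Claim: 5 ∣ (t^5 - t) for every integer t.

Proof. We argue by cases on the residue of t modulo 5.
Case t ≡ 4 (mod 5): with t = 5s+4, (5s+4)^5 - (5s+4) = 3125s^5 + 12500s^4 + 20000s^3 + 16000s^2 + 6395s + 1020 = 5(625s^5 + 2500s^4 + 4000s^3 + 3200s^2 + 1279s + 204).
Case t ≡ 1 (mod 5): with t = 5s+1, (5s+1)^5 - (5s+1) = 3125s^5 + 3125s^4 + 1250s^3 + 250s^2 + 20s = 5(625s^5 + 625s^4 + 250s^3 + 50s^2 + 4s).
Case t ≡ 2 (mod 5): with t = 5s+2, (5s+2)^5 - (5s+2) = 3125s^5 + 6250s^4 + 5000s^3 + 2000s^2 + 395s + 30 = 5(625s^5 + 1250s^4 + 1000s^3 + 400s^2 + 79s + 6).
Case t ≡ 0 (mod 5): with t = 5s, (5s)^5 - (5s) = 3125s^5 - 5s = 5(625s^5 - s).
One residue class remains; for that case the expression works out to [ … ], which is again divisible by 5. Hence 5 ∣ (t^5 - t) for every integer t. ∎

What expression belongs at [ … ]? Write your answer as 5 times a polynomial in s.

5(625s^5 + 1875s^4 + 2250s^3 + 1350s^2 + 404s + 48)

Only t ≡ 3 (mod 5) is unaccounted for. Put t = 5s+3:
(5s+3)^5 - (5s+3) expands to 3125s^5 + 9375s^4 + 11250s^3 + 6750s^2 + 2020s + 240,
and factoring out 5 leaves 5(625s^5 + 1875s^4 + 2250s^3 + 1350s^2 + 404s + 48).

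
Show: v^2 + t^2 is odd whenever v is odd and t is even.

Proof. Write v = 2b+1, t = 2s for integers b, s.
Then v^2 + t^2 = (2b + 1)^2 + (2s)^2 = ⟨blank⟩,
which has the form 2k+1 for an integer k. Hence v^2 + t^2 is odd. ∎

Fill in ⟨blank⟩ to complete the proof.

Expanding: (2b + 1)^2 + (2s)^2 = 4b^2 + 4b + 4s^2 + 1.
Every term except the constant is even, so this is 2(2b^2 + 2b + 2s^2) + 1,
and 2b^2 + 2b + 2s^2 ∈ ℤ gives the required form.

2(2b^2 + 2b + 2s^2) + 1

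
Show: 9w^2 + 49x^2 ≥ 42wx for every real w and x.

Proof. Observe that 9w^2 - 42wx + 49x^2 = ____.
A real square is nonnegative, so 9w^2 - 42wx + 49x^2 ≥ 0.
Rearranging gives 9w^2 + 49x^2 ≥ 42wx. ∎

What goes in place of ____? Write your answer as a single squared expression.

(3w - 7x)^2

9w^2 - 42wx + 49x^2 is a perfect-square trinomial: the outer terms are (3w)^2 and (7x)^2, and the cross term is -2·3w·7x.
So 9w^2 - 42wx + 49x^2 = (3w - 7x)^2 ≥ 0.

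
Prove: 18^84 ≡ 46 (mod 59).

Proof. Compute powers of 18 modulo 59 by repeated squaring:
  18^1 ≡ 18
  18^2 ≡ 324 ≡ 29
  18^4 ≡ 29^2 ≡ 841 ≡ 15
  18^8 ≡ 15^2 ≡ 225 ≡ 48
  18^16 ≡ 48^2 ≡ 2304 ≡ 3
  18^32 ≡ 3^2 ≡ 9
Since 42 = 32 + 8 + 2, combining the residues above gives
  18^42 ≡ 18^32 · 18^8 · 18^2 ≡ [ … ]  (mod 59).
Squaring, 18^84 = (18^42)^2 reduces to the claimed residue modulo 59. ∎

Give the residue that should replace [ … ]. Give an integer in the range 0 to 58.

20

18^32 · 18^8 · 18^2 ≡ 9 · 48 · 29 = 12528.
12528 mod 59 = 20, so 18^42 ≡ 20 (mod 59).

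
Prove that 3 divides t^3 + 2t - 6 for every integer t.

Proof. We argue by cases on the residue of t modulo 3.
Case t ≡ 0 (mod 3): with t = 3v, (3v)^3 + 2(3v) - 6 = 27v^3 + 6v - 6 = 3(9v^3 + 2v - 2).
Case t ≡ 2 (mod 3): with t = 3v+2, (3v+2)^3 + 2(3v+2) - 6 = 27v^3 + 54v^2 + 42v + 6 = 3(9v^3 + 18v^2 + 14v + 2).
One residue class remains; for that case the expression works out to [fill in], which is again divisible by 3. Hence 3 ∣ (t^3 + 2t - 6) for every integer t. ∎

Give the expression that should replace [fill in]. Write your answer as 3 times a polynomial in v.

3(9v^3 + 9v^2 + 5v - 1)

Only t ≡ 1 (mod 3) is unaccounted for. Put t = 3v+1:
(3v+1)^3 + 2(3v+1) - 6 expands to 27v^3 + 27v^2 + 15v - 3,
and factoring out 3 leaves 3(9v^3 + 9v^2 + 5v - 1).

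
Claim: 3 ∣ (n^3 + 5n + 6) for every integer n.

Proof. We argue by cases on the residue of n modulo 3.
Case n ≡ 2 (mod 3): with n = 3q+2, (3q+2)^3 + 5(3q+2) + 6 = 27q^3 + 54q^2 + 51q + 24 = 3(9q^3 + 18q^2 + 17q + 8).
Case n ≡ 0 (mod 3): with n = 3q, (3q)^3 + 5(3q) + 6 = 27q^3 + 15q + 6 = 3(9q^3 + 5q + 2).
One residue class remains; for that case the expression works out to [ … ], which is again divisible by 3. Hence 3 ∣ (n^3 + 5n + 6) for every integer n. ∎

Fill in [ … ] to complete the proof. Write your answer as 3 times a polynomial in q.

3(9q^3 + 9q^2 + 8q + 4)

The residues treated are {2, 0}, so the missing case is n ≡ 1 (mod 3); write n = 3q+1.
Then (3q+1)^3 + 5(3q+1) + 6 = 27q^3 + 27q^2 + 24q + 12 = 3(9q^3 + 9q^2 + 8q + 4).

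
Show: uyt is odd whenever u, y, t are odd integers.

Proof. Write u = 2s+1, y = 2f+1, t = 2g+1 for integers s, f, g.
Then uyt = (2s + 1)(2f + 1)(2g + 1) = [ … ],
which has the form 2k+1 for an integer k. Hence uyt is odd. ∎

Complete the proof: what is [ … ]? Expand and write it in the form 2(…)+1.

2(4fgs + 2fg + 2fs + f + 2gs + g + s) + 1

Expanding: (2s + 1)(2f + 1)(2g + 1) = 8fgs + 4fg + 4fs + 2f + 4gs + 2g + 2s + 1.
Every term except the constant is even, so this is 2(4fgs + 2fg + 2fs + f + 2gs + g + s) + 1,
and 4fgs + 2fg + 2fs + f + 2gs + g + s ∈ ℤ gives the required form.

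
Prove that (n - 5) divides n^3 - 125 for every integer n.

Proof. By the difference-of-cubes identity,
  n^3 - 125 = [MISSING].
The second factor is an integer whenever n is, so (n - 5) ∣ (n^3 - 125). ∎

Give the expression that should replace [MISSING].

(n - 5)(n^2 + 5n + 25)

Polynomial division of n^3 - 125 by n - 5 leaves remainder 0 and quotient n^2 + 5n + 25.
Hence n^3 - 125 = (n - 5)(n^2 + 5n + 25).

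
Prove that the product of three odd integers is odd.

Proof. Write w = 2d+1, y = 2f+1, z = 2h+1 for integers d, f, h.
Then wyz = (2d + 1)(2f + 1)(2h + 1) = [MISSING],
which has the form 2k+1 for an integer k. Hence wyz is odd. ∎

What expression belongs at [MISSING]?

Expanding: (2d + 1)(2f + 1)(2h + 1) = 8dfh + 4df + 4dh + 2d + 4fh + 2f + 2h + 1.
Every term except the constant is even, so this is 2(4dfh + 2df + 2dh + d + 2fh + f + h) + 1,
and 4dfh + 2df + 2dh + d + 2fh + f + h ∈ ℤ gives the required form.

2(4dfh + 2df + 2dh + d + 2fh + f + h) + 1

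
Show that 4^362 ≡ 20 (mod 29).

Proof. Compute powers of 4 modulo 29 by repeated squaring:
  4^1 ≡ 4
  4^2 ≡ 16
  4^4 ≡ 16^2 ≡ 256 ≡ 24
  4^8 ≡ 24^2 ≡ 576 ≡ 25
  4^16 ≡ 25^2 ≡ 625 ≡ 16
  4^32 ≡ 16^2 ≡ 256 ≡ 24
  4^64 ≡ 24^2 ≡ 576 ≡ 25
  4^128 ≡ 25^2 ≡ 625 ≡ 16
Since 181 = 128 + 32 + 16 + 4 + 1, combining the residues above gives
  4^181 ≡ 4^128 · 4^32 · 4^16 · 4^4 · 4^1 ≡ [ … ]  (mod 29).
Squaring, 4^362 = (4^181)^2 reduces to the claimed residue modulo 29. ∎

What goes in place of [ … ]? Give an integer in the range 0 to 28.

Multiply the listed residues: 16 · 24 · 16 · 24 · 4 = 384 → 6144 → 147456 → 589824.
Reducing modulo 29: 589824 = 20338·29 + 22, so 4^181 ≡ 22.

22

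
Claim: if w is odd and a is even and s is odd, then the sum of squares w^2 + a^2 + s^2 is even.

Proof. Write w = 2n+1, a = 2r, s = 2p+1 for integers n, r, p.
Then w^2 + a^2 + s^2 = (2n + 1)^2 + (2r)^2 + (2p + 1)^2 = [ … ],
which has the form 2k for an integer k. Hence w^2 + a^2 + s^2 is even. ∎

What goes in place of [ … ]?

(2n + 1)^2 + (2r)^2 + (2p + 1)^2 = 4n^2 + 4n + 4p^2 + 4p + 4r^2 + 2
= 2(2n^2 + 2n + 2p^2 + 2p + 2r^2 + 1).
Since 2n^2 + 2n + 2p^2 + 2p + 2r^2 + 1 is an integer, the sum of squares is of the form 2k for an integer k.

2(2n^2 + 2n + 2p^2 + 2p + 2r^2 + 1)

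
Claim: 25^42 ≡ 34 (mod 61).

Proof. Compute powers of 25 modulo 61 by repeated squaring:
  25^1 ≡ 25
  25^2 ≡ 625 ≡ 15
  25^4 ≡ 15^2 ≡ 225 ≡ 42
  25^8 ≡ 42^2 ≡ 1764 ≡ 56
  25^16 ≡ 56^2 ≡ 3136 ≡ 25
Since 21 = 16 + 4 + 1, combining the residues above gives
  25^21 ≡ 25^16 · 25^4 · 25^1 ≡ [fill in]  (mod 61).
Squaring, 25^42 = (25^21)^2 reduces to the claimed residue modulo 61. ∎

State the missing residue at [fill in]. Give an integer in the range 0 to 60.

Multiply the listed residues: 25 · 42 · 25 = 1050 → 26250.
Reducing modulo 61: 26250 = 430·61 + 20, so 25^21 ≡ 20.

20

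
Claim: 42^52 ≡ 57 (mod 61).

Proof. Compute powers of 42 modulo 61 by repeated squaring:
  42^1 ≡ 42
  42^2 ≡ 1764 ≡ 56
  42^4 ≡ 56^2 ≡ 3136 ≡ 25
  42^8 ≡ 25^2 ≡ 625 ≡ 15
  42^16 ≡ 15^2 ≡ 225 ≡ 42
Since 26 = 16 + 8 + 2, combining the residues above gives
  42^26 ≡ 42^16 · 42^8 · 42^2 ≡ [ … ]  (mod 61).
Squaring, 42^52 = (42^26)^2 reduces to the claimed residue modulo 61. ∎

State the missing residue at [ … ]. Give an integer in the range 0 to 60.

22

42^16 · 42^8 · 42^2 ≡ 42 · 15 · 56 = 35280.
35280 mod 61 = 22, so 42^26 ≡ 22 (mod 61).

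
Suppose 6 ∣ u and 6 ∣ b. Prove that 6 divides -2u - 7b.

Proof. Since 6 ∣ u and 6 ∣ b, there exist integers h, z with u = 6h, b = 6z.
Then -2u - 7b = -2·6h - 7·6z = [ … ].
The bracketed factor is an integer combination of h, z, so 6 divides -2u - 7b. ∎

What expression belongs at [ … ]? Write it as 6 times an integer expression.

6(-2h - 7z)

Each term has a factor of 6: -2·6h - 7·6z = 6·(-2h - 7z).
Since -2h - 7z is an integer, 6 ∣ (-2u - 7b).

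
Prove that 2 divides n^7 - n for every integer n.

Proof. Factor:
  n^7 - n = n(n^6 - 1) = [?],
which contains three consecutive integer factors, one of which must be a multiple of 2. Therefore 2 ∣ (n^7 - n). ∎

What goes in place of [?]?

(n - 1)n(n + 1)(n^4 + n^2 + 1)

n^6 - 1 = (n^2 - 1)(n^4 + n^2 + 1), and n^2 - 1 = (n-1)(n+1).
So n(n^6 - 1) = (n - 1)n(n + 1)(n^4 + n^2 + 1).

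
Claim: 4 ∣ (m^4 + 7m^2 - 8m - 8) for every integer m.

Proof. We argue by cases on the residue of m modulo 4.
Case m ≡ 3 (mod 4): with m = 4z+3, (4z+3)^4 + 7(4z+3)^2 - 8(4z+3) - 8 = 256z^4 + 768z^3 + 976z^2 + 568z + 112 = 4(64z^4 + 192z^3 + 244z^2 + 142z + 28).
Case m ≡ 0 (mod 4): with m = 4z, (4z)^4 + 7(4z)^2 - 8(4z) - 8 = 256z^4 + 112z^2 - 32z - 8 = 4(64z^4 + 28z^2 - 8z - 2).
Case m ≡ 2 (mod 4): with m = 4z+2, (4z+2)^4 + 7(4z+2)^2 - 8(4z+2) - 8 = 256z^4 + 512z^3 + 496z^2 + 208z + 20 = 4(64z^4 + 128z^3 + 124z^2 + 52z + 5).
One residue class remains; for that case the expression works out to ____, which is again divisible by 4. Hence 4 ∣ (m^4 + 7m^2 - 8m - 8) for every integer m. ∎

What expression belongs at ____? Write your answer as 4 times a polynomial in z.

Only m ≡ 1 (mod 4) is unaccounted for. Put m = 4z+1:
(4z+1)^4 + 7(4z+1)^2 - 8(4z+1) - 8 expands to 256z^4 + 256z^3 + 208z^2 + 40z - 8,
and factoring out 4 leaves 4(64z^4 + 64z^3 + 52z^2 + 10z - 2).

4(64z^4 + 64z^3 + 52z^2 + 10z - 2)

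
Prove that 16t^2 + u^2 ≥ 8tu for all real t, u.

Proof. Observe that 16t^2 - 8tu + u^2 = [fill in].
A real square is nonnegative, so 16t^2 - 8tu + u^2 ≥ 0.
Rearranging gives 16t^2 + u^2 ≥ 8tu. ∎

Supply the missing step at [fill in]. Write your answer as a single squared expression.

(4t - u)^2

16t^2 - 8tu + u^2 is a perfect-square trinomial: the outer terms are (4t)^2 and (u)^2, and the cross term is -2·4t·u.
So 16t^2 - 8tu + u^2 = (4t - u)^2 ≥ 0.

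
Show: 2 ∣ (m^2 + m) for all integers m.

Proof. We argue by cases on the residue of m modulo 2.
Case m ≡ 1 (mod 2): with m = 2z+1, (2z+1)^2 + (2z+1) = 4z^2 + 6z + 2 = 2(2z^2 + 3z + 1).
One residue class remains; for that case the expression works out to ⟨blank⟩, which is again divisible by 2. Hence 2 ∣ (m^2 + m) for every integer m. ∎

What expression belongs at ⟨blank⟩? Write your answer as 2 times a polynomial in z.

2(2z^2 + z)

The residues treated are {1}, so the missing case is m ≡ 0 (mod 2); write m = 2z.
Then (2z)^2 + (2z) = 4z^2 + 2z = 2(2z^2 + z).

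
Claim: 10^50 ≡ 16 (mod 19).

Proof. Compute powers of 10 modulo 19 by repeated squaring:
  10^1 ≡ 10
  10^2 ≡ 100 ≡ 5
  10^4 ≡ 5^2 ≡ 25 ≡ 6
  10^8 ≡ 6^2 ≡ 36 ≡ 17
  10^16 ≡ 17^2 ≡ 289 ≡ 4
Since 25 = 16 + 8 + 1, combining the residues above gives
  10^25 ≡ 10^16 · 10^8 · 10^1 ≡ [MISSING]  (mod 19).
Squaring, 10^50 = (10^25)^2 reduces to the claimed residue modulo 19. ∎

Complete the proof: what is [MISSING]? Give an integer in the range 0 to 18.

Multiply the listed residues: 4 · 17 · 10 = 68 → 680.
Reducing modulo 19: 680 = 35·19 + 15, so 10^25 ≡ 15.

15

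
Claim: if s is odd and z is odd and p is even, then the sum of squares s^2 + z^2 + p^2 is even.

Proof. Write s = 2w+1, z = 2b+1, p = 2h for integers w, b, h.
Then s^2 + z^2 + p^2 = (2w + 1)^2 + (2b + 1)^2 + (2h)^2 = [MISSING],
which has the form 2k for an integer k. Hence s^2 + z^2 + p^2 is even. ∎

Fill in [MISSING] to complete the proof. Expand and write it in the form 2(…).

Expanding: (2w + 1)^2 + (2b + 1)^2 + (2h)^2 = 4b^2 + 4b + 4h^2 + 4w^2 + 4w + 2.
Every term is even; pulling out the factor of 2 gives 2(2b^2 + 2b + 2h^2 + 2w^2 + 2w + 1).

2(2b^2 + 2b + 2h^2 + 2w^2 + 2w + 1)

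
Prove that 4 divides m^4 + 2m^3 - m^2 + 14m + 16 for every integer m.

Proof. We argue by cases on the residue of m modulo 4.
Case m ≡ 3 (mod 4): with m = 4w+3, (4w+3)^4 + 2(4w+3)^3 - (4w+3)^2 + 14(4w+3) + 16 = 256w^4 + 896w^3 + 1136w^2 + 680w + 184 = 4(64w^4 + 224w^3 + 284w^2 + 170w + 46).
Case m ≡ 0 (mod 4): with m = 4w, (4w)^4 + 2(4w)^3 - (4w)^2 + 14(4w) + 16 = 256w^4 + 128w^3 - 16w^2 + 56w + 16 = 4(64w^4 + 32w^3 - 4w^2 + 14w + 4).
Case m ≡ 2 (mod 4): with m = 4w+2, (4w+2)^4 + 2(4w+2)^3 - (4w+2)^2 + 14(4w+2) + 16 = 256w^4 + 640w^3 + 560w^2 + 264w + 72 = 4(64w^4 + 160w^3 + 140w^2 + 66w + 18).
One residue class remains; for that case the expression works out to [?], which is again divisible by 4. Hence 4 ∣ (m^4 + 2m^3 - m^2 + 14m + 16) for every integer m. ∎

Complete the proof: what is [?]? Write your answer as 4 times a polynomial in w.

The residues treated are {3, 0, 2}, so the missing case is m ≡ 1 (mod 4); write m = 4w+1.
Then (4w+1)^4 + 2(4w+1)^3 - (4w+1)^2 + 14(4w+1) + 16 = 256w^4 + 384w^3 + 176w^2 + 88w + 32 = 4(64w^4 + 96w^3 + 44w^2 + 22w + 8).

4(64w^4 + 96w^3 + 44w^2 + 22w + 8)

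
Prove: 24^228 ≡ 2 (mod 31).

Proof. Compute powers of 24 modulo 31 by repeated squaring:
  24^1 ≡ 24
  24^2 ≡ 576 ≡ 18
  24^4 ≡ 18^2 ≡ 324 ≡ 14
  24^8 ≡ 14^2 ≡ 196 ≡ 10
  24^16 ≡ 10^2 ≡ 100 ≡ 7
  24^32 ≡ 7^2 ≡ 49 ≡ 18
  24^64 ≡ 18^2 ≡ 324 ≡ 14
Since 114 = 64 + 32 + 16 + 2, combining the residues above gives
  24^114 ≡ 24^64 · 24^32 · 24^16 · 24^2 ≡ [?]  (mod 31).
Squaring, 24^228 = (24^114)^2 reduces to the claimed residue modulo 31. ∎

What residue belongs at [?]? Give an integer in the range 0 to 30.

8

24^64 · 24^32 · 24^16 · 24^2 ≡ 14 · 18 · 7 · 18 = 31752.
31752 mod 31 = 8, so 24^114 ≡ 8 (mod 31).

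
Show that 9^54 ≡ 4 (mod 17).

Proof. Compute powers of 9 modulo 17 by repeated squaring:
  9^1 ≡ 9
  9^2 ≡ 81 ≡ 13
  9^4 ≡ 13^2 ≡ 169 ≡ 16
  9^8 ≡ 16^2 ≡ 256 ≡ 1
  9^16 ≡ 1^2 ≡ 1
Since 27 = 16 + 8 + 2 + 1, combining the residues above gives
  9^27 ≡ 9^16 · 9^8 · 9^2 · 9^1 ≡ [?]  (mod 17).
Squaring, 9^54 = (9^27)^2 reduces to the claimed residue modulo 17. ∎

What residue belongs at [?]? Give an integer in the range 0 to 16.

9^16 · 9^8 · 9^2 · 9^1 ≡ 1 · 1 · 13 · 9 = 117.
117 mod 17 = 15, so 9^27 ≡ 15 (mod 17).

15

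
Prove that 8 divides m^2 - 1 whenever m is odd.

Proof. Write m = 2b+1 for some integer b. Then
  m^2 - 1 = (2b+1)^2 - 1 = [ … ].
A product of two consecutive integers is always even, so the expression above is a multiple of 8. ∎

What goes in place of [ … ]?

4b(b + 1)

(2b+1)^2 - 1 = 4b^2 + 4b + 1 - 1 = 4b^2 + 4b = 4b(b+1).
Since b and b+1 are consecutive, b(b+1) is even, and 4·(even) is a multiple of 8.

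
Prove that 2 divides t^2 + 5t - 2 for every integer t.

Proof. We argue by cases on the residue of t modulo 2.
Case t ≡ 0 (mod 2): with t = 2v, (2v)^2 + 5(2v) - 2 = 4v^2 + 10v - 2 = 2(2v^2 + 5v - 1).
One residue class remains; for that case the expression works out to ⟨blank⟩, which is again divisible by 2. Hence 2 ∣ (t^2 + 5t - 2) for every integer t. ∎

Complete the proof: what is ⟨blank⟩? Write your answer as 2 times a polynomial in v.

2(2v^2 + 7v + 2)

The residues treated are {0}, so the missing case is t ≡ 1 (mod 2); write t = 2v+1.
Then (2v+1)^2 + 5(2v+1) - 2 = 4v^2 + 14v + 4 = 2(2v^2 + 7v + 2).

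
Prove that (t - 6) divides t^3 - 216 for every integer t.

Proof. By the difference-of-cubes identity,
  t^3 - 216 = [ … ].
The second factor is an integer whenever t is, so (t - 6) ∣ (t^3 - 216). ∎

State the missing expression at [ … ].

a^3 - b^3 = (a - b)(a^2 + ab + b^2). With a = t, b = 6:
t^3 - 216 = (t - 6)(t^2 + 6t + 36).

(t - 6)(t^2 + 6t + 36)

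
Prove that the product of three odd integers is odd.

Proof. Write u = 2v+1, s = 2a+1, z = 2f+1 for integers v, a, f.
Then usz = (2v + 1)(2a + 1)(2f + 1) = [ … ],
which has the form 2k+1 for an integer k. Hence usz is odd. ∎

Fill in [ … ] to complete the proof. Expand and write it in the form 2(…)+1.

2(4afv + 2af + 2av + a + 2fv + f + v) + 1

Expanding: (2v + 1)(2a + 1)(2f + 1) = 8afv + 4af + 4av + 2a + 4fv + 2f + 2v + 1.
Every term except the constant is even, so this is 2(4afv + 2af + 2av + a + 2fv + f + v) + 1,
and 4afv + 2af + 2av + a + 2fv + f + v ∈ ℤ gives the required form.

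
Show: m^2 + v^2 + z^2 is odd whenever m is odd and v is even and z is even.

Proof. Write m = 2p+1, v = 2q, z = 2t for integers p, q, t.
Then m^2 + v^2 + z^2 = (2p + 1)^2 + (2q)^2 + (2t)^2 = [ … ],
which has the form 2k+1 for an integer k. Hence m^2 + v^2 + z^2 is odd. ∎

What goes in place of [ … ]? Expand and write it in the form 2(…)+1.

2(2p^2 + 2p + 2q^2 + 2t^2) + 1

(2p + 1)^2 + (2q)^2 + (2t)^2 = 4p^2 + 4p + 4q^2 + 4t^2 + 1
= 2(2p^2 + 2p + 2q^2 + 2t^2) + 1.
Since 2p^2 + 2p + 2q^2 + 2t^2 is an integer, the sum of squares is of the form 2k+1 for an integer k.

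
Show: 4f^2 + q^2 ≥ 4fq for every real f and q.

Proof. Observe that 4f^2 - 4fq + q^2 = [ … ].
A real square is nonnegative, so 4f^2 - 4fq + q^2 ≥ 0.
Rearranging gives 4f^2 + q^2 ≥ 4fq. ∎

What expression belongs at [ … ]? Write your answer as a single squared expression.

(2f - q)^2

4f^2 - 4fq + q^2 is a perfect-square trinomial: the outer terms are (2f)^2 and (q)^2, and the cross term is -2·2f·q.
So 4f^2 - 4fq + q^2 = (2f - q)^2 ≥ 0.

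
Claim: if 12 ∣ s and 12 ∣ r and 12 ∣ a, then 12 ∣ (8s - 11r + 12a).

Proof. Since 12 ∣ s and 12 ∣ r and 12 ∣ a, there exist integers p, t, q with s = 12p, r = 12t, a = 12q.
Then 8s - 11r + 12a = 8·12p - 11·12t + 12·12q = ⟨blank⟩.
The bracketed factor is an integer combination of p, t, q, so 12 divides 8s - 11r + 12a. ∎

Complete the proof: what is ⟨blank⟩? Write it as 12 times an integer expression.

Pull the common 12 out of every term: 8·12p - 11·12t + 12·12q = 12(8p + 12q - 11t).
8p + 12q - 11t is an integer, which exhibits the divisibility.

12(8p + 12q - 11t)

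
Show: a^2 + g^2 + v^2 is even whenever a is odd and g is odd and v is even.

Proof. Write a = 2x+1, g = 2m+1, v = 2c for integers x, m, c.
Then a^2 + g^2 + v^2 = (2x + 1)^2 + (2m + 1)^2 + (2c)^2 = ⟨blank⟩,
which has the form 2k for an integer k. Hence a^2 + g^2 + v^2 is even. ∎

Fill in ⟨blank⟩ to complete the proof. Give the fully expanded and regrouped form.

2(2c^2 + 2m^2 + 2m + 2x^2 + 2x + 1)

Expanding: (2x + 1)^2 + (2m + 1)^2 + (2c)^2 = 4c^2 + 4m^2 + 4m + 4x^2 + 4x + 2.
Every term is even; pulling out the factor of 2 gives 2(2c^2 + 2m^2 + 2m + 2x^2 + 2x + 1).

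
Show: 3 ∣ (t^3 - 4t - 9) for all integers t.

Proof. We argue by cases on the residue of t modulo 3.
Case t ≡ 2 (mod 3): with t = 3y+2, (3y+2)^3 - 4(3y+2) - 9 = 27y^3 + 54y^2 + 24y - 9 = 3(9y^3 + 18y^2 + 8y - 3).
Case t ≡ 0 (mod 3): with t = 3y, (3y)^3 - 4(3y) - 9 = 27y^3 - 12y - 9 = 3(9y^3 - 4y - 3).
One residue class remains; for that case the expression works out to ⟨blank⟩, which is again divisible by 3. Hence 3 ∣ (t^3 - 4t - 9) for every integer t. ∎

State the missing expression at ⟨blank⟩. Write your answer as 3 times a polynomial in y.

Only t ≡ 1 (mod 3) is unaccounted for. Put t = 3y+1:
(3y+1)^3 - 4(3y+1) - 9 expands to 27y^3 + 27y^2 - 3y - 12,
and factoring out 3 leaves 3(9y^3 + 9y^2 - y - 4).

3(9y^3 + 9y^2 - y - 4)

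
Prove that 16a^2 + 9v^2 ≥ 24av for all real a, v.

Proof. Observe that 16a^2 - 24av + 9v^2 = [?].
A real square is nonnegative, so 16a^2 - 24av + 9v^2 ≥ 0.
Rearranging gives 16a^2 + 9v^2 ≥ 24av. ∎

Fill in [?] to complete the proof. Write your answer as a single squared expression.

The leading and trailing coefficients are 4^2 and 3^2, and 24 = 2·4·3, so the trinomial is (4a - 3v)^2.
Hence 16a^2 - 24av + 9v^2 ≥ 0.

(4a - 3v)^2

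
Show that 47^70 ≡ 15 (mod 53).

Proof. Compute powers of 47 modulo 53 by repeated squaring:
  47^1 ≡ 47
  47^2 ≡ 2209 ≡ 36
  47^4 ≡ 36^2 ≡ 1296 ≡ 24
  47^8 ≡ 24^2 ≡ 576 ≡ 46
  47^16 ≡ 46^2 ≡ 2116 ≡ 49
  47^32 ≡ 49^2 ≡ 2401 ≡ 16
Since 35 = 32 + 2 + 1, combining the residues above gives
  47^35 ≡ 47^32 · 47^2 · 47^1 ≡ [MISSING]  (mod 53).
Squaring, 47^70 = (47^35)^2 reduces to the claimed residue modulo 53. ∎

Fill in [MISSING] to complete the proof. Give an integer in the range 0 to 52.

42

Multiply the listed residues: 16 · 36 · 47 = 576 → 27072.
Reducing modulo 53: 27072 = 510·53 + 42, so 47^35 ≡ 42.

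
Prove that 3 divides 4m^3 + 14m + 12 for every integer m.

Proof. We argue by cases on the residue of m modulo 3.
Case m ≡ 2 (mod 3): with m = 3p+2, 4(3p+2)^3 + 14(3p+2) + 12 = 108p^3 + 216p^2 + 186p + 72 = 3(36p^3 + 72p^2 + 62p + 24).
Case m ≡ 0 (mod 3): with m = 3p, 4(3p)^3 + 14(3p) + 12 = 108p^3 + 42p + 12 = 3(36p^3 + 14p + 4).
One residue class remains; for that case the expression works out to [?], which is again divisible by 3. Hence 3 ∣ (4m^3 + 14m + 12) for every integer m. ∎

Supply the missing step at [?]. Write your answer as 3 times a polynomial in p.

Only m ≡ 1 (mod 3) is unaccounted for. Put m = 3p+1:
4(3p+1)^3 + 14(3p+1) + 12 expands to 108p^3 + 108p^2 + 78p + 30,
and factoring out 3 leaves 3(36p^3 + 36p^2 + 26p + 10).

3(36p^3 + 36p^2 + 26p + 10)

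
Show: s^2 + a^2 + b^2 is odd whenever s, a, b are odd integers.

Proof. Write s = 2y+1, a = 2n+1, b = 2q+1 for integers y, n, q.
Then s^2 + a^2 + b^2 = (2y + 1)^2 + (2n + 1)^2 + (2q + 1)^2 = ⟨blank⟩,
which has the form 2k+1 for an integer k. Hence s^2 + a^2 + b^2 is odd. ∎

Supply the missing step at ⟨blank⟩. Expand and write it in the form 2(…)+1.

Expanding: (2y + 1)^2 + (2n + 1)^2 + (2q + 1)^2 = 4n^2 + 4n + 4q^2 + 4q + 4y^2 + 4y + 3.
Every term except the constant is even, so this is 2(2n^2 + 2n + 2q^2 + 2q + 2y^2 + 2y + 1) + 1,
and 2n^2 + 2n + 2q^2 + 2q + 2y^2 + 2y + 1 ∈ ℤ gives the required form.

2(2n^2 + 2n + 2q^2 + 2q + 2y^2 + 2y + 1) + 1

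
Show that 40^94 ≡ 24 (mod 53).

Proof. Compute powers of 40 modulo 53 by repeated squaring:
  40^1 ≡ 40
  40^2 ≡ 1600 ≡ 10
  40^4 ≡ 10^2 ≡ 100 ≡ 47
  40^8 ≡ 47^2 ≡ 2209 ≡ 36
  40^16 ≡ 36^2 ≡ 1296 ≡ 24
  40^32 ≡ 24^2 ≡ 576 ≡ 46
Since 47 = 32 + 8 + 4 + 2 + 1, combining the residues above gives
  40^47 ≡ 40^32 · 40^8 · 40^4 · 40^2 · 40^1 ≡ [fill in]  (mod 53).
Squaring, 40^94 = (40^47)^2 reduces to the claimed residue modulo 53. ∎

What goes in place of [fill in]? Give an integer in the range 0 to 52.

17

Multiply the listed residues: 46 · 36 · 47 · 10 · 40 = 1656 → 77832 → 778320 → 31132800.
Reducing modulo 53: 31132800 = 587411·53 + 17, so 40^47 ≡ 17.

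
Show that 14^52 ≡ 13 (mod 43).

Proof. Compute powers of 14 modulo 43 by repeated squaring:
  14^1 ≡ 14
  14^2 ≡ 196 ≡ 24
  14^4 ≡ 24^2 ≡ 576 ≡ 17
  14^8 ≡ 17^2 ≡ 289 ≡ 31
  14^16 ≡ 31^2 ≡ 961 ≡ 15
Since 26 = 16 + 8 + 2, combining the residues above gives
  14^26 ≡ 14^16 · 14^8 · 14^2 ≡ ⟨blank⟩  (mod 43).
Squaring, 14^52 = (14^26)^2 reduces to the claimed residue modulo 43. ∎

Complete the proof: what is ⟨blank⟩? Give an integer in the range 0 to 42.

23

14^16 · 14^8 · 14^2 ≡ 15 · 31 · 24 = 11160.
11160 mod 43 = 23, so 14^26 ≡ 23 (mod 43).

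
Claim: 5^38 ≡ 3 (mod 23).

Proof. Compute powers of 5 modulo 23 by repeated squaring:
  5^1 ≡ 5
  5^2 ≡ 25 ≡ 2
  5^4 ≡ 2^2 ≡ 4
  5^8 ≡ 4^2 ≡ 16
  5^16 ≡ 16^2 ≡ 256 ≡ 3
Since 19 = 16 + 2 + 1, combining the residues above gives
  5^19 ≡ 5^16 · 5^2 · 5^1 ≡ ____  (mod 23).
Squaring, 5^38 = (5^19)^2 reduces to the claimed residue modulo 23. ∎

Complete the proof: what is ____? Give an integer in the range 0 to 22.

7

Multiply the listed residues: 3 · 2 · 5 = 6 → 30.
Reducing modulo 23: 30 = 1·23 + 7, so 5^19 ≡ 7.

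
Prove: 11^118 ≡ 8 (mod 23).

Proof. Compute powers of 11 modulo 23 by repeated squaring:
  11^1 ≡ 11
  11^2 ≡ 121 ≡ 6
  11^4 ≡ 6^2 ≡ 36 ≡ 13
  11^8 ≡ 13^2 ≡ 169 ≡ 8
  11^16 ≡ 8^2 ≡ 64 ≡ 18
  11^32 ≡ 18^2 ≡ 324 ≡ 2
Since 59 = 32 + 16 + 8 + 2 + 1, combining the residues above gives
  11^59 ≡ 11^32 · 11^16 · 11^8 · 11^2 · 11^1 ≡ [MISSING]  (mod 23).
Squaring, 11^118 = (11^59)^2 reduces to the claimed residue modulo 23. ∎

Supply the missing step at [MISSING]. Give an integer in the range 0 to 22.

10

11^32 · 11^16 · 11^8 · 11^2 · 11^1 ≡ 2 · 18 · 8 · 6 · 11 = 19008.
19008 mod 23 = 10, so 11^59 ≡ 10 (mod 23).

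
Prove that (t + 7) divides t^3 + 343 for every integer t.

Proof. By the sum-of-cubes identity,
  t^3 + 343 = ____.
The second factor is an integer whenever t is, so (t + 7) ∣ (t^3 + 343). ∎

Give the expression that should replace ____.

(t + 7)(t^2 - 7t + 49)

Polynomial division of t^3 + 343 by t + 7 leaves remainder 0 and quotient t^2 - 7t + 49.
Hence t^3 + 343 = (t + 7)(t^2 - 7t + 49).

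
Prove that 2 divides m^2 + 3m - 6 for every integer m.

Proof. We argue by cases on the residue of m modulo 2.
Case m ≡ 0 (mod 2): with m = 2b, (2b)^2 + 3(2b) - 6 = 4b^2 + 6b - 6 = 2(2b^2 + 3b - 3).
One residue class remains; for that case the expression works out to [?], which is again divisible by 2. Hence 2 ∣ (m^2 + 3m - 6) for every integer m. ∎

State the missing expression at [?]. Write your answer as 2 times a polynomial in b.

The residues treated are {0}, so the missing case is m ≡ 1 (mod 2); write m = 2b+1.
Then (2b+1)^2 + 3(2b+1) - 6 = 4b^2 + 10b - 2 = 2(2b^2 + 5b - 1).

2(2b^2 + 5b - 1)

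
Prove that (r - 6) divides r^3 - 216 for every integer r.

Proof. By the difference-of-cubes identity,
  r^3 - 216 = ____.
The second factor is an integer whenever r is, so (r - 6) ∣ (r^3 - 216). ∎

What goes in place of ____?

a^3 - b^3 = (a - b)(a^2 + ab + b^2). With a = r, b = 6:
r^3 - 216 = (r - 6)(r^2 + 6r + 36).

(r - 6)(r^2 + 6r + 36)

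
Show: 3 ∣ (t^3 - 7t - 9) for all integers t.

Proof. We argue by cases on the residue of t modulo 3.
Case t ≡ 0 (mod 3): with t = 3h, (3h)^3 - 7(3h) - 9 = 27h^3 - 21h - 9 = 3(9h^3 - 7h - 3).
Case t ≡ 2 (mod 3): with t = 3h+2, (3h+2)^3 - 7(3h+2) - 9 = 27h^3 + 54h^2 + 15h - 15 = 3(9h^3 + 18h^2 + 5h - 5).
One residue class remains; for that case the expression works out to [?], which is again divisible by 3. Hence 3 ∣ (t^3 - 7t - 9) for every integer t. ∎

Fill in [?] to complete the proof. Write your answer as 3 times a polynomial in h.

3(9h^3 + 9h^2 - 4h - 5)

The residues treated are {0, 2}, so the missing case is t ≡ 1 (mod 3); write t = 3h+1.
Then (3h+1)^3 - 7(3h+1) - 9 = 27h^3 + 27h^2 - 12h - 15 = 3(9h^3 + 9h^2 - 4h - 5).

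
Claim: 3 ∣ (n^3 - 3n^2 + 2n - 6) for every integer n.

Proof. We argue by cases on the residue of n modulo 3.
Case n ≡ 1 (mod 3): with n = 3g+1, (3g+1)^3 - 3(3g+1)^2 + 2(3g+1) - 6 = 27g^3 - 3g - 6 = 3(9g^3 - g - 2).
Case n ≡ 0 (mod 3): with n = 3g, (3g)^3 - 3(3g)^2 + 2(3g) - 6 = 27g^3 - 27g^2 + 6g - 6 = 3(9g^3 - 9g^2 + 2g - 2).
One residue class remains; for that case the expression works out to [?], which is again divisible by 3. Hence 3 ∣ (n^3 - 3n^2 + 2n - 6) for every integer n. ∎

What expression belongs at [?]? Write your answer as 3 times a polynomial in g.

Only n ≡ 2 (mod 3) is unaccounted for. Put n = 3g+2:
(3g+2)^3 - 3(3g+2)^2 + 2(3g+2) - 6 expands to 27g^3 + 27g^2 + 6g - 6,
and factoring out 3 leaves 3(9g^3 + 9g^2 + 2g - 2).

3(9g^3 + 9g^2 + 2g - 2)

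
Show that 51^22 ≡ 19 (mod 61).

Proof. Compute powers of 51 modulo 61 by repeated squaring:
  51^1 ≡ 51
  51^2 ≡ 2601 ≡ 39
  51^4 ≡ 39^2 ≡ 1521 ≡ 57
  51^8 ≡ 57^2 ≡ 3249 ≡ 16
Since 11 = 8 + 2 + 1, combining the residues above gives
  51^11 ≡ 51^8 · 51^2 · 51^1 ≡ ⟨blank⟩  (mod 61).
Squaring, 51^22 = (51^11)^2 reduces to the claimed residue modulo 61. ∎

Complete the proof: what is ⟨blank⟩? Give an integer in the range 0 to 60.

43

51^8 · 51^2 · 51^1 ≡ 16 · 39 · 51 = 31824.
31824 mod 61 = 43, so 51^11 ≡ 43 (mod 61).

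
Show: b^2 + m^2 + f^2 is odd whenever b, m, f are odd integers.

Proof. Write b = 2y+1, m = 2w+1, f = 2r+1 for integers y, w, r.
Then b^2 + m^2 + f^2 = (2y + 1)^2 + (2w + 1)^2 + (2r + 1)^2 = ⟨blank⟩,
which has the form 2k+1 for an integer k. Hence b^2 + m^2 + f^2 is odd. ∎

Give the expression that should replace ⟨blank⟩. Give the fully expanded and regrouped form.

2(2r^2 + 2r + 2w^2 + 2w + 2y^2 + 2y + 1) + 1

(2y + 1)^2 + (2w + 1)^2 + (2r + 1)^2 = 4r^2 + 4r + 4w^2 + 4w + 4y^2 + 4y + 3
= 2(2r^2 + 2r + 2w^2 + 2w + 2y^2 + 2y + 1) + 1.
Since 2r^2 + 2r + 2w^2 + 2w + 2y^2 + 2y + 1 is an integer, the sum of squares is of the form 2k+1 for an integer k.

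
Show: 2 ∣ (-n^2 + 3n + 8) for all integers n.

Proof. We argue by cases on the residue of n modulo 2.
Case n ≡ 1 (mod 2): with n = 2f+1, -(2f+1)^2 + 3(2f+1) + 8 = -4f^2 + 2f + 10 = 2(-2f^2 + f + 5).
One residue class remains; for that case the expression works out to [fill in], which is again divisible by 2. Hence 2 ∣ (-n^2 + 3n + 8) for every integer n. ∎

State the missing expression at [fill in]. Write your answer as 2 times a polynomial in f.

The residues treated are {1}, so the missing case is n ≡ 0 (mod 2); write n = 2f.
Then -(2f)^2 + 3(2f) + 8 = -4f^2 + 6f + 8 = 2(-2f^2 + 3f + 4).

2(-2f^2 + 3f + 4)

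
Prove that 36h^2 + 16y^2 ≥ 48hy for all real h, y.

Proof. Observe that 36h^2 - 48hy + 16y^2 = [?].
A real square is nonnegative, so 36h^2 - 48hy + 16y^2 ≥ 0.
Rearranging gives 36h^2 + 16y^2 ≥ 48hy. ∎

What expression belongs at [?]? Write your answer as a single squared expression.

(6h - 4y)^2

The leading and trailing coefficients are 6^2 and 4^2, and 48 = 2·6·4, so the trinomial is (6h - 4y)^2.
Hence 36h^2 - 48hy + 16y^2 ≥ 0.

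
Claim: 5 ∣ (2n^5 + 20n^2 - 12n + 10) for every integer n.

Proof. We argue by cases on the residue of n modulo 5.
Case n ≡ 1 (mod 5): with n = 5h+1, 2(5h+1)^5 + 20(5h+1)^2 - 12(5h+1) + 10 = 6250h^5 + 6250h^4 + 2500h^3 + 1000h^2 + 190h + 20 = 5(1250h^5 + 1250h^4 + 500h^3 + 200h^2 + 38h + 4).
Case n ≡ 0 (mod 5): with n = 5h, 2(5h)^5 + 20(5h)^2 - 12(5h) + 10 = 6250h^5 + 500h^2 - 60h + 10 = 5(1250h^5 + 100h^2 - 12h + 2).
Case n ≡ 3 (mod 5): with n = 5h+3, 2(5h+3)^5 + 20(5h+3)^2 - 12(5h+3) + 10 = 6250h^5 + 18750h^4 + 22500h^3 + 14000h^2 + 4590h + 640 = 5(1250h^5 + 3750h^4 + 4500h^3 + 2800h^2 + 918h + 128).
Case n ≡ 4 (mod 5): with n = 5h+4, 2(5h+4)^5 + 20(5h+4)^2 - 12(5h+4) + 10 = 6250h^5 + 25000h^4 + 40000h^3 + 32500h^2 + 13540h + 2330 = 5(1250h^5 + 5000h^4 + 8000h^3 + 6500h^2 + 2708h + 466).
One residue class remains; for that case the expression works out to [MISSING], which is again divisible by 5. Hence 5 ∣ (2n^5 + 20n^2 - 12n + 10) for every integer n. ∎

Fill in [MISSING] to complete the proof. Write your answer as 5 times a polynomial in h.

The residues treated are {1, 0, 3, 4}, so the missing case is n ≡ 2 (mod 5); write n = 5h+2.
Then 2(5h+2)^5 + 20(5h+2)^2 - 12(5h+2) + 10 = 6250h^5 + 12500h^4 + 10000h^3 + 4500h^2 + 1140h + 130 = 5(1250h^5 + 2500h^4 + 2000h^3 + 900h^2 + 228h + 26).

5(1250h^5 + 2500h^4 + 2000h^3 + 900h^2 + 228h + 26)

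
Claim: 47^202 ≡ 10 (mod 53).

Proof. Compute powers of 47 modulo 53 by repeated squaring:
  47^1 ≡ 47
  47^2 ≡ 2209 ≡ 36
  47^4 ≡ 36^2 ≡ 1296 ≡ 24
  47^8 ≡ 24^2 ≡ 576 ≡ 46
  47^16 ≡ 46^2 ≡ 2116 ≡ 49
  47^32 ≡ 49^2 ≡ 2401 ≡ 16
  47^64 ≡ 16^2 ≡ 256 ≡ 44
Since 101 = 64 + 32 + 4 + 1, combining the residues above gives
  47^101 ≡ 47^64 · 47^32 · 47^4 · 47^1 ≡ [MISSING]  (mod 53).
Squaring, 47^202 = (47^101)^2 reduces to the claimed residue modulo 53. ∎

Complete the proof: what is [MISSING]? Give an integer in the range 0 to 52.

13

Multiply the listed residues: 44 · 16 · 24 · 47 = 704 → 16896 → 794112.
Reducing modulo 53: 794112 = 14983·53 + 13, so 47^101 ≡ 13.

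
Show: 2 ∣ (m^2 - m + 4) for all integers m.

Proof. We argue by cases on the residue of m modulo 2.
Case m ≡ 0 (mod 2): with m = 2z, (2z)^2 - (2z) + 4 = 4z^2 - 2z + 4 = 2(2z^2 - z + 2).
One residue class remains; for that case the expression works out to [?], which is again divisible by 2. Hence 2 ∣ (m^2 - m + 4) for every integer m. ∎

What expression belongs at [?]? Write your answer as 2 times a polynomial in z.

Only m ≡ 1 (mod 2) is unaccounted for. Put m = 2z+1:
(2z+1)^2 - (2z+1) + 4 expands to 4z^2 + 2z + 4,
and factoring out 2 leaves 2(2z^2 + z + 2).

2(2z^2 + z + 2)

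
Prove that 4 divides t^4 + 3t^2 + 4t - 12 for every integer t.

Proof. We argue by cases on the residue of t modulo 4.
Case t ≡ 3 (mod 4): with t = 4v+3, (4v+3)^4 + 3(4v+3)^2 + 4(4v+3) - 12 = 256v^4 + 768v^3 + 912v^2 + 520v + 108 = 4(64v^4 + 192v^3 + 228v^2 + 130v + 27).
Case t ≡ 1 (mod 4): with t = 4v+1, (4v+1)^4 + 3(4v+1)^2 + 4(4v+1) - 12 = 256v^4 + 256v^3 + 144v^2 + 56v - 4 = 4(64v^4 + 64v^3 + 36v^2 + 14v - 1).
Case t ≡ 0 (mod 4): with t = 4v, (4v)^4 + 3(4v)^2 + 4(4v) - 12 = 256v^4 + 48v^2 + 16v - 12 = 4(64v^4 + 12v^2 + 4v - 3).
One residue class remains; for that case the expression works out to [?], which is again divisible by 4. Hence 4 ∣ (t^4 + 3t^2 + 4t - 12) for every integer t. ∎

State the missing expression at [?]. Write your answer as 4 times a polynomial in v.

The residues treated are {3, 1, 0}, so the missing case is t ≡ 2 (mod 4); write t = 4v+2.
Then (4v+2)^4 + 3(4v+2)^2 + 4(4v+2) - 12 = 256v^4 + 512v^3 + 432v^2 + 192v + 24 = 4(64v^4 + 128v^3 + 108v^2 + 48v + 6).

4(64v^4 + 128v^3 + 108v^2 + 48v + 6)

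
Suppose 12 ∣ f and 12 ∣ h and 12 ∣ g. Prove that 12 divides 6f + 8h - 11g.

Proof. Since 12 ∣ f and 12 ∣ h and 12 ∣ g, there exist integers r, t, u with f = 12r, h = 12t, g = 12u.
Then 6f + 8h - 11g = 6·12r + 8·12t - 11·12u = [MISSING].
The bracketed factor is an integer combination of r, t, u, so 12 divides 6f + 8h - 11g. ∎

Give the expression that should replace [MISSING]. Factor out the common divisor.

Each term has a factor of 12: 6·12r + 8·12t - 11·12u = 12·(6r + 8t - 11u).
Since 6r + 8t - 11u is an integer, 12 ∣ (6f + 8h - 11g).

12(6r + 8t - 11u)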